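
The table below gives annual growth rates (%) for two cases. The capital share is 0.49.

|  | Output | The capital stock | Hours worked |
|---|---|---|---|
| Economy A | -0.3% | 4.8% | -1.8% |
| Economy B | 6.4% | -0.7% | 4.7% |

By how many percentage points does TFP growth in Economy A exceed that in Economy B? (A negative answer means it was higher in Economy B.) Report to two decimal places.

-6.08 percentage points

Labor's share = 1 − 0.49 = 0.51.
Economy A: TFP = -0.3 − 2.352 + 0.918 = -1.734%.
Economy B: TFP = 6.4 + 0.343 − 2.397 = 4.346%.
Difference = -1.734 − (4.346) = -6.08 pp.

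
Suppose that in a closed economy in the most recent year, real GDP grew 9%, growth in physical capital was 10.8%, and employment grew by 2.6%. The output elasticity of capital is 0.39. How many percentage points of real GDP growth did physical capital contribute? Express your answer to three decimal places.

Contribution = share × growth = 0.39 × 10.8 = 4.212 pp.

4.212 percentage points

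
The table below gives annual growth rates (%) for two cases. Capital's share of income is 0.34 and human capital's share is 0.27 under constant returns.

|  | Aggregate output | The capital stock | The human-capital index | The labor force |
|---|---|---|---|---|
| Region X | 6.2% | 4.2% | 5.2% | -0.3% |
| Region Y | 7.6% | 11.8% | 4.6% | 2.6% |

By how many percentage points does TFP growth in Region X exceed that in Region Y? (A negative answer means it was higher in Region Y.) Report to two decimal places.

2.15 percentage points

Labor's share = 1 − 0.34 − 0.27 = 0.39.
Region X: TFP = 6.2 − 1.428 − 1.404 + 0.117 = 3.485%.
Region Y: TFP = 7.6 − 4.012 − 1.242 − 1.014 = 1.332%.
Difference = 3.485 − (1.332) = 2.153 pp.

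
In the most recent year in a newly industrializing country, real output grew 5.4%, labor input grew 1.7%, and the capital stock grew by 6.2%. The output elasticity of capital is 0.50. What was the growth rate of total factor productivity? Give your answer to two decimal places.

Total factor productivity grew 1.45%.

Labor's share = 1 − 0.5 = 0.5.
The capital stock: 0.5 × 6.2 = 3.1 pp.
Labor input: 0.5 × 1.7 = 0.85 pp.
TFP growth = 5.4 − 3.95 = 1.45%.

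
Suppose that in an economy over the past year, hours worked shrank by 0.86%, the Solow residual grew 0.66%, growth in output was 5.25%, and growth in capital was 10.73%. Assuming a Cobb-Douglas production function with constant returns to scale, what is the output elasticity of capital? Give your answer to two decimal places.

0.47

gY = gA + α·gK + (1−α)·gL, so gY − gA − gL = α(gK − gL).
5.25 − 0.66 + 0.86 = α × (10.73 − (-0.86)).
5.45 = 11.59 α, so α = 0.4702.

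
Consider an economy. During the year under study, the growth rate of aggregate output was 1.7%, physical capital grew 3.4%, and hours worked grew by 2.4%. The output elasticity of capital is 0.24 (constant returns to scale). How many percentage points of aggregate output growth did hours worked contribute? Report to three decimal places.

1.824 pp

Labor's share = 1 − 0.24 = 0.76.
Contribution = share × growth = 0.76 × 2.4 = 1.824 pp.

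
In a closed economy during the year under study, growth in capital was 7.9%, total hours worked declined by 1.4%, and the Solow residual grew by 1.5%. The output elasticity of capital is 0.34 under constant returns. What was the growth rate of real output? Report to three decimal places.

Labor's share = 1 − 0.34 = 0.66.
Capital: 0.34 × 7.9 = 2.686 pp.
Total hours worked: 0.66 × (-1.4) = -0.924 pp.
Output growth = 1.5 + 1.762 = 3.262%.

Real output growth was 3.262%.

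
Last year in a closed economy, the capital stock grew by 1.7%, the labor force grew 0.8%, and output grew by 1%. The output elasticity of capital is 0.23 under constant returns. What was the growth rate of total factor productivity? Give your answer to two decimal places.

-0.01%

Labor's share = 1 − 0.23 = 0.77.
The capital stock: 0.23 × 1.7 = 0.391 pp.
The labor force: 0.77 × 0.8 = 0.616 pp.
TFP growth = 1 − 1.007 = -0.007%.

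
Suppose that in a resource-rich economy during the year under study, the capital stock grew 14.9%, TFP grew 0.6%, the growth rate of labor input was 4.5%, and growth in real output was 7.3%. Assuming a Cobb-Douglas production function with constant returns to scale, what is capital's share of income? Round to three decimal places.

0.212

gY = gA + α·gK + (1−α)·gL, so gY − gA − gL = α(gK − gL).
7.3 − 0.6 − 4.5 = α × (14.9 − 4.5).
2.2 = 10.4 α, so α = 0.21154.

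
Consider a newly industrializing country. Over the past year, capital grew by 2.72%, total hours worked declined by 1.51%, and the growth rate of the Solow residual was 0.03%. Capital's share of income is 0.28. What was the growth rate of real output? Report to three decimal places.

Labor's share = 1 − 0.28 = 0.72.
Capital: 0.28 × 2.72 = 0.7616 pp.
Total hours worked: 0.72 × (-1.51) = -1.0872 pp.
Output growth = 0.03 + (-0.3256) = -0.2956%.

-0.296%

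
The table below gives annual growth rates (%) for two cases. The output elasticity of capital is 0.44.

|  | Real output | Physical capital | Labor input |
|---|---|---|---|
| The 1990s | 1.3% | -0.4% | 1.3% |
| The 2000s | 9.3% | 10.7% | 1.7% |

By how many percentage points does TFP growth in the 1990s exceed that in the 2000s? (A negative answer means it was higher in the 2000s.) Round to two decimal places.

Labor's share = 1 − 0.44 = 0.56.
The 1990s: TFP = 1.3 + 0.176 − 0.728 = 0.748%.
The 2000s: TFP = 9.3 − 4.708 − 0.952 = 3.64%.
Difference = 0.748 − (3.64) = -2.892 pp.

-2.89 percentage points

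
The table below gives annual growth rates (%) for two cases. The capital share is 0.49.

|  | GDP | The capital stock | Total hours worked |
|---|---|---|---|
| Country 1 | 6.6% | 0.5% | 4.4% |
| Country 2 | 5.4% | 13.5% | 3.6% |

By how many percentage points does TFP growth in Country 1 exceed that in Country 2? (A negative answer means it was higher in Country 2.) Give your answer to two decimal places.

7.16 percentage points

Labor's share = 1 − 0.49 = 0.51.
Country 1: TFP = 6.6 − 0.245 − 2.244 = 4.111%.
Country 2: TFP = 5.4 − 6.615 − 1.836 = -3.051%.
Difference = 4.111 − (-3.051) = 7.162 pp.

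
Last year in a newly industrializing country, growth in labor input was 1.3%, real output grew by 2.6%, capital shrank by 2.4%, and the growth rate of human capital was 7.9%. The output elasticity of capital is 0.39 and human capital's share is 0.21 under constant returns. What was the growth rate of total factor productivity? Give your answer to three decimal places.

Labor's share = 1 − 0.39 − 0.21 = 0.4.
Capital: 0.39 × (-2.4) = -0.936 pp.
Human capital: 0.21 × 7.9 = 1.659 pp.
Labor input: 0.4 × 1.3 = 0.52 pp.
TFP growth = 2.6 − 1.243 = 1.357%.

1.357%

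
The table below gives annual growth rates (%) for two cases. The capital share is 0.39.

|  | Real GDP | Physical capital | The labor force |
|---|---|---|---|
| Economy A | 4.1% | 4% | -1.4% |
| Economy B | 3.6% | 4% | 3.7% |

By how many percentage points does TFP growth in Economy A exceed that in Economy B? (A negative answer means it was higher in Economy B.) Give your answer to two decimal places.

Labor's share = 1 − 0.39 = 0.61.
Economy A: TFP = 4.1 − 1.56 + 0.854 = 3.394%.
Economy B: TFP = 3.6 − 1.56 − 2.257 = -0.217%.
Difference = 3.394 − (-0.217) = 3.611 pp.

3.61 percentage points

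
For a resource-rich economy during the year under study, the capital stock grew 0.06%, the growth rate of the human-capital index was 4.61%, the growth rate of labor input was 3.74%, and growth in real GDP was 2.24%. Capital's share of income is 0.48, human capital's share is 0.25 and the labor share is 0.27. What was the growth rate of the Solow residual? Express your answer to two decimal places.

Labor's share = 1 − 0.48 − 0.25 = 0.27.
The capital stock: 0.48 × 0.06 = 0.0288 pp.
The human-capital index: 0.25 × 4.61 = 1.1525 pp.
Labor input: 0.27 × 3.74 = 1.0098 pp.
TFP growth = 2.24 − 2.1911 = 0.0489%.

The Solow residual growth was 0.05%.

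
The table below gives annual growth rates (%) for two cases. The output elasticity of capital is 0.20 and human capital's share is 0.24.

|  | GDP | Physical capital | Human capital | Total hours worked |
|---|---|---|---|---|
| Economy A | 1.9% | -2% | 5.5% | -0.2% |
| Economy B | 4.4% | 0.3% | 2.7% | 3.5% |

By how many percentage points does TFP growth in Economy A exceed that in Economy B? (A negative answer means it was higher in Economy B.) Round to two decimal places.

-0.64 percentage points

Labor's share = 1 − 0.2 − 0.24 = 0.56.
Economy A: TFP = 1.9 + 0.4 − 1.32 + 0.112 = 1.092%.
Economy B: TFP = 4.4 − 0.06 − 0.648 − 1.96 = 1.732%.
Difference = 1.092 − (1.732) = -0.64 pp.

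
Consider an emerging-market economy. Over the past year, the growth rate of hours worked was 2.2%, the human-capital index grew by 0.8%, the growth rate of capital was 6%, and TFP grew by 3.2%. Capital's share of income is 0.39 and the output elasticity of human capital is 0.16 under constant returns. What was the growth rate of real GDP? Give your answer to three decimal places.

6.658%

Labor's share = 1 − 0.39 − 0.16 = 0.45.
Capital: 0.39 × 6 = 2.34 pp.
The human-capital index: 0.16 × 0.8 = 0.128 pp.
Hours worked: 0.45 × 2.2 = 0.99 pp.
Output growth = 3.2 + 3.458 = 6.658%.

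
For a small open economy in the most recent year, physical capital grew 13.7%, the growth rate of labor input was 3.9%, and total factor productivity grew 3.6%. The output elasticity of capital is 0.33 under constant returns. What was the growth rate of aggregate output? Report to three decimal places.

Labor's share = 1 − 0.33 = 0.67.
Physical capital: 0.33 × 13.7 = 4.521 pp.
Labor input: 0.67 × 3.9 = 2.613 pp.
Output growth = 3.6 + 7.134 = 10.734%.

10.734%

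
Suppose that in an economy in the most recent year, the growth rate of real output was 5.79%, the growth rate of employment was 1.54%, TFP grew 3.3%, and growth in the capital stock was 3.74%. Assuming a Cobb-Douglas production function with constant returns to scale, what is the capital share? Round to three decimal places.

0.432

gY = gA + α·gK + (1−α)·gL, so gY − gA − gL = α(gK − gL).
5.79 − 3.3 − 1.54 = α × (3.74 − 1.54).
0.95 = 2.2 α, so α = 0.43182.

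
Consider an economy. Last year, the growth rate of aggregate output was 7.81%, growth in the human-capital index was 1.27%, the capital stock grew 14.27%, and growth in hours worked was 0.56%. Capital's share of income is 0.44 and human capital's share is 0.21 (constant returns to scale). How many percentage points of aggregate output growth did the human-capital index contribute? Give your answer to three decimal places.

0.267

Contribution = share × growth = 0.21 × 1.27 = 0.2667 pp.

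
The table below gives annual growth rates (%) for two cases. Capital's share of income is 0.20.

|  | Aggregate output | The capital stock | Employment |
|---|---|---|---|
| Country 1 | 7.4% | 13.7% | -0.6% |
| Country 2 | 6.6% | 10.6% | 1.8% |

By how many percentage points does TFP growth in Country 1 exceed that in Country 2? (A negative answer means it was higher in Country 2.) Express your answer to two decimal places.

2.10 percentage points

Labor's share = 1 − 0.2 = 0.8.
Country 1: TFP = 7.4 − 2.74 + 0.48 = 5.14%.
Country 2: TFP = 6.6 − 2.12 − 1.44 = 3.04%.
Difference = 5.14 − (3.04) = 2.1 pp.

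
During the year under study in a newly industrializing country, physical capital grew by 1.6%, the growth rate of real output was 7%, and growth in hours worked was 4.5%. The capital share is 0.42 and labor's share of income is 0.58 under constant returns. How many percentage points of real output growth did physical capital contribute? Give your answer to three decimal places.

0.672 pp

Contribution = share × growth = 0.42 × 1.6 = 0.672 pp.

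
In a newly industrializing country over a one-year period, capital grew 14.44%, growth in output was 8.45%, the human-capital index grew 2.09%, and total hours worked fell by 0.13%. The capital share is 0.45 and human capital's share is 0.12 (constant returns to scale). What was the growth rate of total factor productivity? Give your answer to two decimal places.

Labor's share = 1 − 0.45 − 0.12 = 0.43.
Capital: 0.45 × 14.44 = 6.498 pp.
The human-capital index: 0.12 × 2.09 = 0.2508 pp.
Total hours worked: 0.43 × (-0.13) = -0.0559 pp.
TFP growth = 8.45 − 6.6929 = 1.7571%.

1.76%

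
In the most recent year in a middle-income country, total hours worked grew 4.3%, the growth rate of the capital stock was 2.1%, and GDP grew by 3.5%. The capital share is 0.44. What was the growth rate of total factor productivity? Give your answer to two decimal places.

0.17%

Labor's share = 1 − 0.44 = 0.56.
The capital stock: 0.44 × 2.1 = 0.924 pp.
Total hours worked: 0.56 × 4.3 = 2.408 pp.
TFP growth = 3.5 − 3.332 = 0.168%.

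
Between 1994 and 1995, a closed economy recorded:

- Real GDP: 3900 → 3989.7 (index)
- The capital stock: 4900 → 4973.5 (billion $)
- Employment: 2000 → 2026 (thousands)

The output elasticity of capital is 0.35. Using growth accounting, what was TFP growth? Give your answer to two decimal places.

Real GDP growth = (3989.7 − 3900) / 3900 = 2.3%.
The capital stock growth = (4973.5 − 4900) / 4900 = 1.5%.
Employment growth = (2026 − 2000) / 2000 = 1.3%.
Labor's share = 1 − 0.35 = 0.65.
The capital stock: 0.35 × 1.5 = 0.525 pp.
Employment: 0.65 × 1.3 = 0.845 pp.
TFP growth = 2.3 − 1.37 = 0.93%.

0.93%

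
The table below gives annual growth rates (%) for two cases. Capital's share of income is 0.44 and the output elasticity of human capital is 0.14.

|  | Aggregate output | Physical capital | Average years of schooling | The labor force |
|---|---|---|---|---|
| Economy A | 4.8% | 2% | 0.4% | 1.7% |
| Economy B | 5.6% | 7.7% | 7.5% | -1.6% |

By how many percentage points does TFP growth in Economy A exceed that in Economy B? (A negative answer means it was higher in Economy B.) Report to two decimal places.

Labor's share = 1 − 0.44 − 0.14 = 0.42.
Economy A: TFP = 4.8 − 0.88 − 0.056 − 0.714 = 3.15%.
Economy B: TFP = 5.6 − 3.388 − 1.05 + 0.672 = 1.834%.
Difference = 3.15 − (1.834) = 1.316 pp.

1.32 percentage points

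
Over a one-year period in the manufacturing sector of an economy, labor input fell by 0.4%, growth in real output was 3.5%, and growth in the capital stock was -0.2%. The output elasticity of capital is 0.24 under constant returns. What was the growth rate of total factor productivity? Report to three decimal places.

3.852%

Labor's share = 1 − 0.24 = 0.76.
The capital stock: 0.24 × (-0.2) = -0.048 pp.
Labor input: 0.76 × (-0.4) = -0.304 pp.
TFP growth = 3.5 + 0.352 = 3.852%.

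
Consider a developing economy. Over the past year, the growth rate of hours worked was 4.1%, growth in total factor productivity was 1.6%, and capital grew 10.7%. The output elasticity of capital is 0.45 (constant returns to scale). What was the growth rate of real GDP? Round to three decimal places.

Labor's share = 1 − 0.45 = 0.55.
Capital: 0.45 × 10.7 = 4.815 pp.
Hours worked: 0.55 × 4.1 = 2.255 pp.
Output growth = 1.6 + 7.07 = 8.67%.

Real GDP grew 8.670%.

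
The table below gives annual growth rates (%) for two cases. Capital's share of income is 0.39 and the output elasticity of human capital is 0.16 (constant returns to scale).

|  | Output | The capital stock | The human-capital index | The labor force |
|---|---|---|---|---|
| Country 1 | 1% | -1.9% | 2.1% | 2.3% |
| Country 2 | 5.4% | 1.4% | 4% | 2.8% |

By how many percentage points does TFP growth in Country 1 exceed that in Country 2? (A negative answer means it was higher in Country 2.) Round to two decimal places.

Labor's share = 1 − 0.39 − 0.16 = 0.45.
Country 1: TFP = 1 + 0.741 − 0.336 − 1.035 = 0.37%.
Country 2: TFP = 5.4 − 0.546 − 0.64 − 1.26 = 2.954%.
Difference = 0.37 − (2.954) = -2.584 pp.

-2.58 percentage points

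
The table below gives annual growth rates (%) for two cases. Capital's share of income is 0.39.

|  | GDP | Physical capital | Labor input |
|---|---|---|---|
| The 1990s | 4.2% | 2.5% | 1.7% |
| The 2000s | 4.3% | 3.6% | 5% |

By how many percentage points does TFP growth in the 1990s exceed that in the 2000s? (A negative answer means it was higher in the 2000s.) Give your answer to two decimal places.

2.34 percentage points

Labor's share = 1 − 0.39 = 0.61.
The 1990s: TFP = 4.2 − 0.975 − 1.037 = 2.188%.
The 2000s: TFP = 4.3 − 1.404 − 3.05 = -0.154%.
Difference = 2.188 − (-0.154) = 2.342 pp.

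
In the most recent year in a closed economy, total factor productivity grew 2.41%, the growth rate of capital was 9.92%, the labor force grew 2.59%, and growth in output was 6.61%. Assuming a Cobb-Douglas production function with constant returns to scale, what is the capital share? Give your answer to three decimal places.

The capital share is 0.220.

gY = gA + α·gK + (1−α)·gL, so gY − gA − gL = α(gK − gL).
6.61 − 2.41 − 2.59 = α × (9.92 − 2.59).
1.61 = 7.33 α, so α = 0.21965.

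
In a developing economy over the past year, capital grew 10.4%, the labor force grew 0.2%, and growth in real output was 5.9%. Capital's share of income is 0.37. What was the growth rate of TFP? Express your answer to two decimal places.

1.93%

Labor's share = 1 − 0.37 = 0.63.
Capital: 0.37 × 10.4 = 3.848 pp.
The labor force: 0.63 × 0.2 = 0.126 pp.
TFP growth = 5.9 − 3.974 = 1.926%.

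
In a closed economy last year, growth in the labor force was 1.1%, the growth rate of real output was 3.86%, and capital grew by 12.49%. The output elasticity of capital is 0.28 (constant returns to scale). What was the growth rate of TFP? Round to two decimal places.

-0.43%

Labor's share = 1 − 0.28 = 0.72.
Capital: 0.28 × 12.49 = 3.4972 pp.
The labor force: 0.72 × 1.1 = 0.792 pp.
TFP growth = 3.86 − 4.2892 = -0.4292%.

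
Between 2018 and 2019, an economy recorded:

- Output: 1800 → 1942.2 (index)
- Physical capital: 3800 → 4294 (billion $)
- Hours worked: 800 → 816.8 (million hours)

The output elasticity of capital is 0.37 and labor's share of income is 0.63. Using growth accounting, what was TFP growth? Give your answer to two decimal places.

Output growth = (1942.2 − 1800) / 1800 = 7.9%.
Physical capital growth = (4294 − 3800) / 3800 = 13%.
Hours worked growth = (816.8 − 800) / 800 = 2.1%.
Labor's share = 1 − 0.37 = 0.63.
Physical capital: 0.37 × 13 = 4.81 pp.
Hours worked: 0.63 × 2.1 = 1.323 pp.
TFP growth = 7.9 − 6.133 = 1.767%.

TFP growth was 1.77%.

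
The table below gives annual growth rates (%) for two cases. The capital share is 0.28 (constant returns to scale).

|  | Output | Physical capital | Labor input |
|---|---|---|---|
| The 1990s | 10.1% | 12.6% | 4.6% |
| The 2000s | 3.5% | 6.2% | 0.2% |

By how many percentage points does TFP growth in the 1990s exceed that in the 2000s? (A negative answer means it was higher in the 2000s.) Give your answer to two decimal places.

Labor's share = 1 − 0.28 = 0.72.
The 1990s: TFP = 10.1 − 3.528 − 3.312 = 3.26%.
The 2000s: TFP = 3.5 − 1.736 − 0.144 = 1.62%.
Difference = 3.26 − (1.62) = 1.64 pp.

1.64 percentage points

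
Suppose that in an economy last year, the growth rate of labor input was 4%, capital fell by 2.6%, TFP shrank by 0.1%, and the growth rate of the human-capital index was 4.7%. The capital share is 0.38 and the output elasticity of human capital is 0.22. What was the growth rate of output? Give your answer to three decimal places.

Labor's share = 1 − 0.38 − 0.22 = 0.4.
Capital: 0.38 × (-2.6) = -0.988 pp.
The human-capital index: 0.22 × 4.7 = 1.034 pp.
Labor input: 0.4 × 4 = 1.6 pp.
Output growth = -0.1 + 1.646 = 1.546%.

Output growth was 1.546%.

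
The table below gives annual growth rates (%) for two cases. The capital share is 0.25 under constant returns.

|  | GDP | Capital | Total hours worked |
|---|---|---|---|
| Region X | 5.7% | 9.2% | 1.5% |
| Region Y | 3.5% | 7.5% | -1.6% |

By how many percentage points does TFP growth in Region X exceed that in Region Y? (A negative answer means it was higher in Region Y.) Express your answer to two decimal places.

Labor's share = 1 − 0.25 = 0.75.
Region X: TFP = 5.7 − 2.3 − 1.125 = 2.275%.
Region Y: TFP = 3.5 − 1.875 + 1.2 = 2.825%.
Difference = 2.275 − (2.825) = -0.55 pp.

-0.55 percentage points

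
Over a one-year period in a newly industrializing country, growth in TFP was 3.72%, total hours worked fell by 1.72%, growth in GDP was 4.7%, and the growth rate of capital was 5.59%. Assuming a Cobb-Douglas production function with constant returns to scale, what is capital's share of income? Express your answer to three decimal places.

gY = gA + α·gK + (1−α)·gL, so gY − gA − gL = α(gK − gL).
4.7 − 3.72 + 1.72 = α × (5.59 − (-1.72)).
2.7 = 7.31 α, so α = 0.36936.

Capital's share of income is 0.369.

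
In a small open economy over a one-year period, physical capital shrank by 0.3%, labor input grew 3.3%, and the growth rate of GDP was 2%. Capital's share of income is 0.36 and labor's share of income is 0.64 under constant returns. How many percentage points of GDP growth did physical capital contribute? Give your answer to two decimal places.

Contribution = share × growth = 0.36 × (-0.3) = -0.108 pp.

-0.11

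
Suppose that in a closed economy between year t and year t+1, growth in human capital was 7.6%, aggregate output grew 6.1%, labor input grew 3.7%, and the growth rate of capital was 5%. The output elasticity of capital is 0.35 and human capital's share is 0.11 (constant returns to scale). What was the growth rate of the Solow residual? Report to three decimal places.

1.516%

Labor's share = 1 − 0.35 − 0.11 = 0.54.
Capital: 0.35 × 5 = 1.75 pp.
Human capital: 0.11 × 7.6 = 0.836 pp.
Labor input: 0.54 × 3.7 = 1.998 pp.
TFP growth = 6.1 − 4.584 = 1.516%.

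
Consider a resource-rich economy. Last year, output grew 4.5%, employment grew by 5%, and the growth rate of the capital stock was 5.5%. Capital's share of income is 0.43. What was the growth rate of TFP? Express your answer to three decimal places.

-0.715%

Labor's share = 1 − 0.43 = 0.57.
The capital stock: 0.43 × 5.5 = 2.365 pp.
Employment: 0.57 × 5 = 2.85 pp.
TFP growth = 4.5 − 5.215 = -0.715%.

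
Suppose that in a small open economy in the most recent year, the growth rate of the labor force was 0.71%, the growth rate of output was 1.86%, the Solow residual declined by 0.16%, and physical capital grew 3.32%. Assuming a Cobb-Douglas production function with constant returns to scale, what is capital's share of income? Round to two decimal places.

Capital's share of income is 0.50.

gY = gA + α·gK + (1−α)·gL, so gY − gA − gL = α(gK − gL).
1.86 + 0.16 − 0.71 = α × (3.32 − 0.71).
1.31 = 2.61 α, so α = 0.5019.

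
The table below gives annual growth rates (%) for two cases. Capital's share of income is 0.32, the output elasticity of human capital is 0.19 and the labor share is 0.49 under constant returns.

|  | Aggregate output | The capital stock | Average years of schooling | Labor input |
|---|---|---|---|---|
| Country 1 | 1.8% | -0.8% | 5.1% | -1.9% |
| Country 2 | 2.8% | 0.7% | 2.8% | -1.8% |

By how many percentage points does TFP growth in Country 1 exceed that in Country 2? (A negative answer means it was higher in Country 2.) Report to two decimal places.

Labor's share = 1 − 0.32 − 0.19 = 0.49.
Country 1: TFP = 1.8 + 0.256 − 0.969 + 0.931 = 2.018%.
Country 2: TFP = 2.8 − 0.224 − 0.532 + 0.882 = 2.926%.
Difference = 2.018 − (2.926) = -0.908 pp.

-0.91 percentage points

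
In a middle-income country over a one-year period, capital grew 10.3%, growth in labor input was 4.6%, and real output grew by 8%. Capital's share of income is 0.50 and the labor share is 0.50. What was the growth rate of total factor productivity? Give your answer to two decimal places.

Total factor productivity grew 0.55%.

Labor's share = 1 − 0.5 = 0.5.
Capital: 0.5 × 10.3 = 5.15 pp.
Labor input: 0.5 × 4.6 = 2.3 pp.
TFP growth = 8 − 7.45 = 0.55%.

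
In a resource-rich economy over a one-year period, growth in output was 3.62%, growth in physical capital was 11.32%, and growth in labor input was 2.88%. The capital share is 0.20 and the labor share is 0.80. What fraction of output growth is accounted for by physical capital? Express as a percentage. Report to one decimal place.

Physical capital contributed 0.2 × 11.32 = 2.264 pp.
Share of growth = 2.264 / 3.62 × 100 = 62.541%.

62.5%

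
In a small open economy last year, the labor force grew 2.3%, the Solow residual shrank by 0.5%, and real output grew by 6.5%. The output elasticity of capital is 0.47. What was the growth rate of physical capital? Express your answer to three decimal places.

Labor's share = 1 − 0.47 = 0.53.
gY = gA + 0.53×2.3 + 0.47×g.
0.47×g = 6.5 + 0.5 − 1.219 = 5.781.
g = 5.781 / 0.47 = 12.3%.

12.300%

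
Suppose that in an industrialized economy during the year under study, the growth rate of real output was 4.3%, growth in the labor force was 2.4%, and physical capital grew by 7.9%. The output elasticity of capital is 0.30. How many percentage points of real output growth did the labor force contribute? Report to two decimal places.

Labor's share = 1 − 0.3 = 0.7.
Contribution = share × growth = 0.7 × 2.4 = 1.68 pp.

1.68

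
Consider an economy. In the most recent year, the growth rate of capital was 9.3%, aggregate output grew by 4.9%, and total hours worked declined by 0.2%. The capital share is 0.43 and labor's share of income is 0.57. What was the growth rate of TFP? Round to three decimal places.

Labor's share = 1 − 0.43 = 0.57.
Capital: 0.43 × 9.3 = 3.999 pp.
Total hours worked: 0.57 × (-0.2) = -0.114 pp.
TFP growth = 4.9 − 3.885 = 1.015%.

TFP grew 1.015%.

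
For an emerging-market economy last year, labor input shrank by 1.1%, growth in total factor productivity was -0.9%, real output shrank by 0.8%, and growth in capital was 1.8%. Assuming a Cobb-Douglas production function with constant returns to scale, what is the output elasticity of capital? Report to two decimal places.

gY = gA + α·gK + (1−α)·gL, so gY − gA − gL = α(gK − gL).
-0.8 + 0.9 + 1.1 = α × (1.8 − (-1.1)).
1.2 = 2.9 α, so α = 0.4138.

α = 0.41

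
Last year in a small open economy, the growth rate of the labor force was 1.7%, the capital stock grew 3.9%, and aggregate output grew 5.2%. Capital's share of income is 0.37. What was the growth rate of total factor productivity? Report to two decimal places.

Labor's share = 1 − 0.37 = 0.63.
The capital stock: 0.37 × 3.9 = 1.443 pp.
The labor force: 0.63 × 1.7 = 1.071 pp.
TFP growth = 5.2 − 2.514 = 2.686%.

2.69%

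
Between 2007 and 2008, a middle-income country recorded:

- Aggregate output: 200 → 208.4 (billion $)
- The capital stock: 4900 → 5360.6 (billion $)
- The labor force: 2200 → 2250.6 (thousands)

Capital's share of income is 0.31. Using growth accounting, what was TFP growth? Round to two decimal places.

Aggregate output growth = (208.4 − 200) / 200 = 4.2%.
The capital stock growth = (5360.6 − 4900) / 4900 = 9.4%.
The labor force growth = (2250.6 − 2200) / 2200 = 2.3%.
Labor's share = 1 − 0.31 = 0.69.
The capital stock: 0.31 × 9.4 = 2.914 pp.
The labor force: 0.69 × 2.3 = 1.587 pp.
TFP growth = 4.2 − 4.501 = -0.301%.

-0.30%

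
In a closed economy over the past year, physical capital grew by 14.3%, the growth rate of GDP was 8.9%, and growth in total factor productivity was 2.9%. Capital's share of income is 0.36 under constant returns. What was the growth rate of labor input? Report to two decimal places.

Labor's share = 1 − 0.36 = 0.64.
gY = gA + 0.36×14.3 + 0.64×g.
0.64×g = 8.9 − 2.9 − 5.148 = 0.852.
g = 0.852 / 0.64 = 1.3313%.

Labor input grew 1.33%.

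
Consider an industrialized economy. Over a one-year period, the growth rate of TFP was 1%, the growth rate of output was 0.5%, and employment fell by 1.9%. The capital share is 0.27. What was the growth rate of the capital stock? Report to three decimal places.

Labor's share = 1 − 0.27 = 0.73.
gY = gA + 0.73×(-1.9) + 0.27×g.
0.27×g = 0.5 − 1 + 1.387 = 0.887.
g = 0.887 / 0.27 = 3.28519%.

The capital stock grew 3.285%.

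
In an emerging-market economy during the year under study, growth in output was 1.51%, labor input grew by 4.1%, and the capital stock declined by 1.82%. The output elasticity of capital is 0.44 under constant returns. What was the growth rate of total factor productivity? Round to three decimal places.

0.015%

Labor's share = 1 − 0.44 = 0.56.
The capital stock: 0.44 × (-1.82) = -0.8008 pp.
Labor input: 0.56 × 4.1 = 2.296 pp.
TFP growth = 1.51 − 1.4952 = 0.0148%.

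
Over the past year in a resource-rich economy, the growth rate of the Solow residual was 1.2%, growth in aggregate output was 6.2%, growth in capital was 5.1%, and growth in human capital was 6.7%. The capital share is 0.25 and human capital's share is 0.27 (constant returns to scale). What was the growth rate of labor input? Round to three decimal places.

Labor's share = 1 − 0.25 − 0.27 = 0.48.
gY = gA + 0.25×5.1 + 0.27×6.7 + 0.48×g.
0.48×g = 6.2 − 1.2 − 3.084 = 1.916.
g = 1.916 / 0.48 = 3.99167%.

3.992%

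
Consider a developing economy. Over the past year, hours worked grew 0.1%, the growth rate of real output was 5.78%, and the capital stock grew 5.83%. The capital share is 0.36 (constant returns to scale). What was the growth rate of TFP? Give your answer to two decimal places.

Labor's share = 1 − 0.36 = 0.64.
The capital stock: 0.36 × 5.83 = 2.0988 pp.
Hours worked: 0.64 × 0.1 = 0.064 pp.
TFP growth = 5.78 − 2.1628 = 3.6172%.

3.62%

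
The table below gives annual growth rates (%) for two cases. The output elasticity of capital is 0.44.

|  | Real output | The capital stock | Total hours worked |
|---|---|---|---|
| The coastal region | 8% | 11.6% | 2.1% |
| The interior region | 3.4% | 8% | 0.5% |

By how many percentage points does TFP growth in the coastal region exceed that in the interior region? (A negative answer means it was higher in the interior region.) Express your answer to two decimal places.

Labor's share = 1 − 0.44 = 0.56.
The coastal region: TFP = 8 − 5.104 − 1.176 = 1.72%.
The interior region: TFP = 3.4 − 3.52 − 0.28 = -0.4%.
Difference = 1.72 − (-0.4) = 2.12 pp.

2.12 percentage points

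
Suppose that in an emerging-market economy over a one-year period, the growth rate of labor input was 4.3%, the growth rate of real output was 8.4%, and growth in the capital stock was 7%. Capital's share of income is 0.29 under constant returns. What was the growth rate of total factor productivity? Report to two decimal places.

3.32%

Labor's share = 1 − 0.29 = 0.71.
The capital stock: 0.29 × 7 = 2.03 pp.
Labor input: 0.71 × 4.3 = 3.053 pp.
TFP growth = 8.4 − 5.083 = 3.317%.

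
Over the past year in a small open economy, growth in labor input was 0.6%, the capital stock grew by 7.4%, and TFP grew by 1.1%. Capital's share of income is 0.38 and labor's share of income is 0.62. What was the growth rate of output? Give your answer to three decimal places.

Output growth was 4.284%.

Labor's share = 1 − 0.38 = 0.62.
The capital stock: 0.38 × 7.4 = 2.812 pp.
Labor input: 0.62 × 0.6 = 0.372 pp.
Output growth = 1.1 + 3.184 = 4.284%.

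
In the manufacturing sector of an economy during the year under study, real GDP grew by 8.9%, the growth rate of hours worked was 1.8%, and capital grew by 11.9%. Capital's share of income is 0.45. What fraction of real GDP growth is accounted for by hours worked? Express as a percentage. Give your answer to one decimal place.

Labor's share = 1 − 0.45 = 0.55.
Hours worked contributed 0.55 × 1.8 = 0.99 pp.
Share of growth = 0.99 / 8.9 × 100 = 11.124%.

Hours worked accounted for 11.1% of growth.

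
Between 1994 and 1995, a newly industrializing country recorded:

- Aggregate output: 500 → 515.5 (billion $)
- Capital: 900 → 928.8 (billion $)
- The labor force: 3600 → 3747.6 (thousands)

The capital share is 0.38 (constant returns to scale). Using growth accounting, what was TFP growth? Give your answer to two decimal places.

Aggregate output growth = (515.5 − 500) / 500 = 3.1%.
Capital growth = (928.8 − 900) / 900 = 3.2%.
The labor force growth = (3747.6 − 3600) / 3600 = 4.1%.
Labor's share = 1 − 0.38 = 0.62.
Capital: 0.38 × 3.2 = 1.216 pp.
The labor force: 0.62 × 4.1 = 2.542 pp.
TFP growth = 3.1 − 3.758 = -0.658%.

-0.66%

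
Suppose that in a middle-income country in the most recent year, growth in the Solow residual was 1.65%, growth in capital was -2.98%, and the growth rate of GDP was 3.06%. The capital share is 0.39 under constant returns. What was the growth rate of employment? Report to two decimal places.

Labor's share = 1 − 0.39 = 0.61.
gY = gA + 0.39×(-2.98) + 0.61×g.
0.61×g = 3.06 − 1.65 + 1.1622 = 2.5722.
g = 2.5722 / 0.61 = 4.2167%.

Employment grew 4.22%.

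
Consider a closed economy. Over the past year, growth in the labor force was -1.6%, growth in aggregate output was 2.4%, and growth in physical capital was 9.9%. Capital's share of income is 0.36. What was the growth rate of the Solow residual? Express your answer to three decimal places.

Labor's share = 1 − 0.36 = 0.64.
Physical capital: 0.36 × 9.9 = 3.564 pp.
The labor force: 0.64 × (-1.6) = -1.024 pp.
TFP growth = 2.4 − 2.54 = -0.14%.

-0.140%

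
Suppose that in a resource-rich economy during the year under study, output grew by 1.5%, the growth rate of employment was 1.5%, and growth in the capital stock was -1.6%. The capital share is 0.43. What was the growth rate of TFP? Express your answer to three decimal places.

1.333%

Labor's share = 1 − 0.43 = 0.57.
The capital stock: 0.43 × (-1.6) = -0.688 pp.
Employment: 0.57 × 1.5 = 0.855 pp.
TFP growth = 1.5 − 0.167 = 1.333%.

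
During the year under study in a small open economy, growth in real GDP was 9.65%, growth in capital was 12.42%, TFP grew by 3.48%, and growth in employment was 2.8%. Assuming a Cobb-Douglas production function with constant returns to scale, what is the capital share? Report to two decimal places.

gY = gA + α·gK + (1−α)·gL, so gY − gA − gL = α(gK − gL).
9.65 − 3.48 − 2.8 = α × (12.42 − 2.8).
3.37 = 9.62 α, so α = 0.3503.

α = 0.35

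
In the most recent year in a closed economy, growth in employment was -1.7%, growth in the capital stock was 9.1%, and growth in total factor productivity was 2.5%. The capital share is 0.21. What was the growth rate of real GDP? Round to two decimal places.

3.07%

Labor's share = 1 − 0.21 = 0.79.
The capital stock: 0.21 × 9.1 = 1.911 pp.
Employment: 0.79 × (-1.7) = -1.343 pp.
Output growth = 2.5 + 0.568 = 3.068%.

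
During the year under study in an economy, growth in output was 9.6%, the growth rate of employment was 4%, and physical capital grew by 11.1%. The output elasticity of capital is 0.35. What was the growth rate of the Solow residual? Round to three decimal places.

Labor's share = 1 − 0.35 = 0.65.
Physical capital: 0.35 × 11.1 = 3.885 pp.
Employment: 0.65 × 4 = 2.6 pp.
TFP growth = 9.6 − 6.485 = 3.115%.

The Solow residual grew 3.115%.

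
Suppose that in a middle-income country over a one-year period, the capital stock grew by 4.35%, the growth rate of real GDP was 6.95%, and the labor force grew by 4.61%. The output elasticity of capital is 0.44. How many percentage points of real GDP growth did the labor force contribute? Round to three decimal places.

2.582 pp

Labor's share = 1 − 0.44 = 0.56.
Contribution = share × growth = 0.56 × 4.61 = 2.5816 pp.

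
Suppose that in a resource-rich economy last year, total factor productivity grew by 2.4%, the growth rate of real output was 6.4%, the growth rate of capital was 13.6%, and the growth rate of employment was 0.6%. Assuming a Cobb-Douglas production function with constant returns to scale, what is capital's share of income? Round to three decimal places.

gY = gA + α·gK + (1−α)·gL, so gY − gA − gL = α(gK − gL).
6.4 − 2.4 − 0.6 = α × (13.6 − 0.6).
3.4 = 13 α, so α = 0.26154.

Capital's share of income is 0.262.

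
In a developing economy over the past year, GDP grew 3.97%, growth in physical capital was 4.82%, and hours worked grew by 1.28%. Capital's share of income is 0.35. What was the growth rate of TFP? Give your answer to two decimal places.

Labor's share = 1 − 0.35 = 0.65.
Physical capital: 0.35 × 4.82 = 1.687 pp.
Hours worked: 0.65 × 1.28 = 0.832 pp.
TFP growth = 3.97 − 2.519 = 1.451%.

1.45%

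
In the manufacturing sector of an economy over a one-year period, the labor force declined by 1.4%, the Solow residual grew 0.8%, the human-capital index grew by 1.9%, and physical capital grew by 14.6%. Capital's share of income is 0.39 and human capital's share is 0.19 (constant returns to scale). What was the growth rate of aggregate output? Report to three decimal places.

6.267%

Labor's share = 1 − 0.39 − 0.19 = 0.42.
Physical capital: 0.39 × 14.6 = 5.694 pp.
The human-capital index: 0.19 × 1.9 = 0.361 pp.
The labor force: 0.42 × (-1.4) = -0.588 pp.
Output growth = 0.8 + 5.467 = 6.267%.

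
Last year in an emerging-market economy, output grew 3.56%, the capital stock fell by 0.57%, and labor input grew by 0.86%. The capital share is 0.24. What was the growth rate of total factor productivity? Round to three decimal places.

Labor's share = 1 − 0.24 = 0.76.
The capital stock: 0.24 × (-0.57) = -0.1368 pp.
Labor input: 0.76 × 0.86 = 0.6536 pp.
TFP growth = 3.56 − 0.5168 = 3.0432%.

3.043%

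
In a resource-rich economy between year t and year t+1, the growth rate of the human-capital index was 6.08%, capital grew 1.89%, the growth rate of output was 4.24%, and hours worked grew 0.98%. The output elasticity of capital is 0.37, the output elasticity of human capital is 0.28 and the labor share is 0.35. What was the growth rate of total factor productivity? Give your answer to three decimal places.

Labor's share = 1 − 0.37 − 0.28 = 0.35.
Capital: 0.37 × 1.89 = 0.6993 pp.
The human-capital index: 0.28 × 6.08 = 1.7024 pp.
Hours worked: 0.35 × 0.98 = 0.343 pp.
TFP growth = 4.24 − 2.7447 = 1.4953%.

1.495%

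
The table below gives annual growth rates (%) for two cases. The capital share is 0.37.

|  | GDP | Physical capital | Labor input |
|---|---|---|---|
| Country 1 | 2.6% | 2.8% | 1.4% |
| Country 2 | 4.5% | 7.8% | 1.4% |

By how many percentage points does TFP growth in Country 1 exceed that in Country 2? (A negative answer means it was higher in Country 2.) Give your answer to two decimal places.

Labor's share = 1 − 0.37 = 0.63.
Country 1: TFP = 2.6 − 1.036 − 0.882 = 0.682%.
Country 2: TFP = 4.5 − 2.886 − 0.882 = 0.732%.
Difference = 0.682 − (0.732) = -0.05 pp.

-0.05 percentage points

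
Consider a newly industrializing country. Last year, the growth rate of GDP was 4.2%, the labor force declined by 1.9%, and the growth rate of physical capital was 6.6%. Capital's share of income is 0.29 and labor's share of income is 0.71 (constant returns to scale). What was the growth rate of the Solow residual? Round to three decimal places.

The Solow residual growth was 3.635%.

Labor's share = 1 − 0.29 = 0.71.
Physical capital: 0.29 × 6.6 = 1.914 pp.
The labor force: 0.71 × (-1.9) = -1.349 pp.
TFP growth = 4.2 − 0.565 = 3.635%.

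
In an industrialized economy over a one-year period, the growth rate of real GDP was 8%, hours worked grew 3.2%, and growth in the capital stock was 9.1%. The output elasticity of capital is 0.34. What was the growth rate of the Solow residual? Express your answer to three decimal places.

The Solow residual growth was 2.794%.

Labor's share = 1 − 0.34 = 0.66.
The capital stock: 0.34 × 9.1 = 3.094 pp.
Hours worked: 0.66 × 3.2 = 2.112 pp.
TFP growth = 8 − 5.206 = 2.794%.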